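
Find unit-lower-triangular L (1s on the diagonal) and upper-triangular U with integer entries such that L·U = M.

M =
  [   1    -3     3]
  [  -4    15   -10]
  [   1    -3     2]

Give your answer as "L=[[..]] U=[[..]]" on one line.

  row1 -= -4·row0 → [0,3,2]
  row2 -= 1·row0 → [0,0,-1]
  row2 -= 0·row1 → [0,0,-1]

L=[[1,0,0],[-4,1,0],[1,0,1]] U=[[1,-3,3],[0,3,2],[0,0,-1]]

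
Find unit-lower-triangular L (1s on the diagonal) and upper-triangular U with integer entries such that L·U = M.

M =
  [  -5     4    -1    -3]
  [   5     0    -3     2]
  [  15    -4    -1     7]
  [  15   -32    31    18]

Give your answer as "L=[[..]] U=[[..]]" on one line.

  R1 -= -1·R0 → [0,4,-4,-1]
  R2 -= -3·R0 → [0,8,-4,-2]
  R3 -= -3·R0 → [0,-20,28,9]
  R2 -= 2·R1 → [0,0,4,0]
  R3 -= -5·R1 → [0,0,8,4]
  R3 -= 2·R2 → [0,0,0,4]

L=[[1,0,0,0],[-1,1,0,0],[-3,2,1,0],[-3,-5,2,1]] U=[[-5,4,-1,-3],[0,4,-4,-1],[0,0,4,0],[0,0,0,4]]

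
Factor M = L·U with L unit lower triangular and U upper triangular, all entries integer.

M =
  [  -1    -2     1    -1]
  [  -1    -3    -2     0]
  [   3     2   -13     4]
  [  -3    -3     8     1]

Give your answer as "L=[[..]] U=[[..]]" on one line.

L=[[1,0,0,0],[1,1,0,0],[-3,4,1,0],[3,-3,-2,1]] U=[[-1,-2,1,-1],[0,-1,-3,1],[0,0,2,-3],[0,0,0,1]]

  R1 -= 1·R0 → [0,-1,-3,1]
  R2 -= -3·R0 → [0,-4,-10,1]
  R3 -= 3·R0 → [0,3,5,4]
  R2 -= 4·R1 → [0,0,2,-3]
  R3 -= -3·R1 → [0,0,-4,7]
  R3 -= -2·R2 → [0,0,0,1]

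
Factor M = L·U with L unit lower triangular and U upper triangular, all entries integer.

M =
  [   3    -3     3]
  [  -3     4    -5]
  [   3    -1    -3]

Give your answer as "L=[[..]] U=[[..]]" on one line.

  R1 -= -1·R0 → [0,1,-2]
  R2 -= 1·R0 → [0,2,-6]
  R2 -= 2·R1 → [0,0,-2]

L=[[1,0,0],[-1,1,0],[1,2,1]] U=[[3,-3,3],[0,1,-2],[0,0,-2]]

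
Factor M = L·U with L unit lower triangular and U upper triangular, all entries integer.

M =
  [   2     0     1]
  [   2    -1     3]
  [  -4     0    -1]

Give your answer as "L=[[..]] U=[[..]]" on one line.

  r1 -= 1·r0 → [0,-1,2]
  r2 -= -2·r0 → [0,0,1]
  r2 -= 0·r1 → [0,0,1]

L=[[1,0,0],[1,1,0],[-2,0,1]] U=[[2,0,1],[0,-1,2],[0,0,1]]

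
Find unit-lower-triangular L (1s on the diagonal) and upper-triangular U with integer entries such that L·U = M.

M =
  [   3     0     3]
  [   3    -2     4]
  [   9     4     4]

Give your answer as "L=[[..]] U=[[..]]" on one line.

  row1 -= 1·row0 → [0,-2,1]
  row2 -= 3·row0 → [0,4,-5]
  row2 -= -2·row1 → [0,0,-3]

L=[[1,0,0],[1,1,0],[3,-2,1]] U=[[3,0,3],[0,-2,1],[0,0,-3]]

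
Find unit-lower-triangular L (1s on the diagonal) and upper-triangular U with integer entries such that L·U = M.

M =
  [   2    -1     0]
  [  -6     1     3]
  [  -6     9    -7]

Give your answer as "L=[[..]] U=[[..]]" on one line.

L=[[1,0,0],[-3,1,0],[-3,-3,1]] U=[[2,-1,0],[0,-2,3],[0,0,2]]

  r1 -= -3·r0 → [0,-2,3]
  r2 -= -3·r0 → [0,6,-7]
  r2 -= -3·r1 → [0,0,2]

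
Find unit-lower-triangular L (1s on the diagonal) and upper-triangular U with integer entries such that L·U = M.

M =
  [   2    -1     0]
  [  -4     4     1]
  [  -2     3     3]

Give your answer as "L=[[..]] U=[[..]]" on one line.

  R1 -= -2·R0 → [0,2,1]
  R2 -= -1·R0 → [0,2,3]
  R2 -= 1·R1 → [0,0,2]

L=[[1,0,0],[-2,1,0],[-1,1,1]] U=[[2,-1,0],[0,2,1],[0,0,2]]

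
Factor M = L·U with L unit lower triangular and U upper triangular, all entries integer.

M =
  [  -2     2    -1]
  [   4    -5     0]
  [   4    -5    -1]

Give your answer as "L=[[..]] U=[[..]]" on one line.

  row1 -= -2·row0 → [0,-1,-2]
  row2 -= -2·row0 → [0,-1,-3]
  row2 -= 1·row1 → [0,0,-1]

L=[[1,0,0],[-2,1,0],[-2,1,1]] U=[[-2,2,-1],[0,-1,-2],[0,0,-1]]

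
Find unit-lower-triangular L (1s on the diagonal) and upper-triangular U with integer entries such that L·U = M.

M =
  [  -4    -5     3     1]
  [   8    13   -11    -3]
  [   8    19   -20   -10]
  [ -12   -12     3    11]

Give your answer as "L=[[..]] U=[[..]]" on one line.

L=[[1,0,0,0],[-2,1,0,0],[-2,3,1,0],[3,1,-1,1]] U=[[-4,-5,3,1],[0,3,-5,-1],[0,0,1,-5],[0,0,0,4]]

  row1 -= -2·row0 → [0,3,-5,-1]
  row2 -= -2·row0 → [0,9,-14,-8]
  row3 -= 3·row0 → [0,3,-6,8]
  row2 -= 3·row1 → [0,0,1,-5]
  row3 -= 1·row1 → [0,0,-1,9]
  row3 -= -1·row2 → [0,0,0,4]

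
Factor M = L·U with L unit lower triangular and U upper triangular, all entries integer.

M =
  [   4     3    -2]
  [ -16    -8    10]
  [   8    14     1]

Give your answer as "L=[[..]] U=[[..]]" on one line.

  r1 -= -4·r0 → [0,4,2]
  r2 -= 2·r0 → [0,8,5]
  r2 -= 2·r1 → [0,0,1]

L=[[1,0,0],[-4,1,0],[2,2,1]] U=[[4,3,-2],[0,4,2],[0,0,1]]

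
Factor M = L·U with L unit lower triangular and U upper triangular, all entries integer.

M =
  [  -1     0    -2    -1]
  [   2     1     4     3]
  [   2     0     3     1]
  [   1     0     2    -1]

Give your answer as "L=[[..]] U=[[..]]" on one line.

  r1 -= -2·r0 → [0,1,0,1]
  r2 -= -2·r0 → [0,0,-1,-1]
  r3 -= -1·r0 → [0,0,0,-2]
  r2 -= 0·r1 → [0,0,-1,-1]
  r3 -= 0·r1 → [0,0,0,-2]
  r3 -= 0·r2 → [0,0,0,-2]

L=[[1,0,0,0],[-2,1,0,0],[-2,0,1,0],[-1,0,0,1]] U=[[-1,0,-2,-1],[0,1,0,1],[0,0,-1,-1],[0,0,0,-2]]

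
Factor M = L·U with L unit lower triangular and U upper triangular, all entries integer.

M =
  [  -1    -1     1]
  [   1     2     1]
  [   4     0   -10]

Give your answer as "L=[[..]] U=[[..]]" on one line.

L=[[1,0,0],[-1,1,0],[-4,-4,1]] U=[[-1,-1,1],[0,1,2],[0,0,2]]

  R1 -= -1·R0 → [0,1,2]
  R2 -= -4·R0 → [0,-4,-6]
  R2 -= -4·R1 → [0,0,2]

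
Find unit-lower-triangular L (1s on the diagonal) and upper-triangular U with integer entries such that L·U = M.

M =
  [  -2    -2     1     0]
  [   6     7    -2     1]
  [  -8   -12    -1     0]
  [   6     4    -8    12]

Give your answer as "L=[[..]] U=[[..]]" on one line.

L=[[1,0,0,0],[-3,1,0,0],[4,-4,1,0],[-3,-2,3,1]] U=[[-2,-2,1,0],[0,1,1,1],[0,0,-1,4],[0,0,0,2]]

  r1 -= -3·r0 → [0,1,1,1]
  r2 -= 4·r0 → [0,-4,-5,0]
  r3 -= -3·r0 → [0,-2,-5,12]
  r2 -= -4·r1 → [0,0,-1,4]
  r3 -= -2·r1 → [0,0,-3,14]
  r3 -= 3·r2 → [0,0,0,2]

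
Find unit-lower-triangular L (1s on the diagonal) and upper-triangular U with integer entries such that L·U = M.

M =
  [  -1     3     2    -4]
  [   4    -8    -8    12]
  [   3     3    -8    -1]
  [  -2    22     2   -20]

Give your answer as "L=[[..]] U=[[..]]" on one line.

  row1 -= -4·row0 → [0,4,0,-4]
  row2 -= -3·row0 → [0,12,-2,-13]
  row3 -= 2·row0 → [0,16,-2,-12]
  row2 -= 3·row1 → [0,0,-2,-1]
  row3 -= 4·row1 → [0,0,-2,4]
  row3 -= 1·row2 → [0,0,0,5]

L=[[1,0,0,0],[-4,1,0,0],[-3,3,1,0],[2,4,1,1]] U=[[-1,3,2,-4],[0,4,0,-4],[0,0,-2,-1],[0,0,0,5]]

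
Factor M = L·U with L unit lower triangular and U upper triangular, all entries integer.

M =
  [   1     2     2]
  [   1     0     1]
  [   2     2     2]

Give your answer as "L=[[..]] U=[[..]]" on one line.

  R1 -= 1·R0 → [0,-2,-1]
  R2 -= 2·R0 → [0,-2,-2]
  R2 -= 1·R1 → [0,0,-1]

L=[[1,0,0],[1,1,0],[2,1,1]] U=[[1,2,2],[0,-2,-1],[0,0,-1]]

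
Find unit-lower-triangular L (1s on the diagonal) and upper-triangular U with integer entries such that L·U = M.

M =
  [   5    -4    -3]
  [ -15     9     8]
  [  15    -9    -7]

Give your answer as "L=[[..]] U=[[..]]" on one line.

  R1 -= -3·R0 → [0,-3,-1]
  R2 -= 3·R0 → [0,3,2]
  R2 -= -1·R1 → [0,0,1]

L=[[1,0,0],[-3,1,0],[3,-1,1]] U=[[5,-4,-3],[0,-3,-1],[0,0,1]]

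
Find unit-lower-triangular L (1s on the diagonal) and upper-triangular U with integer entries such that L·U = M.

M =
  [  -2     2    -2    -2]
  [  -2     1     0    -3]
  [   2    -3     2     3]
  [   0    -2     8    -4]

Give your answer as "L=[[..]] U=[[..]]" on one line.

L=[[1,0,0,0],[1,1,0,0],[-1,1,1,0],[0,2,-2,1]] U=[[-2,2,-2,-2],[0,-1,2,-1],[0,0,-2,2],[0,0,0,2]]

  row1 -= 1·row0 → [0,-1,2,-1]
  row2 -= -1·row0 → [0,-1,0,1]
  row3 -= 0·row0 → [0,-2,8,-4]
  row2 -= 1·row1 → [0,0,-2,2]
  row3 -= 2·row1 → [0,0,4,-2]
  row3 -= -2·row2 → [0,0,0,2]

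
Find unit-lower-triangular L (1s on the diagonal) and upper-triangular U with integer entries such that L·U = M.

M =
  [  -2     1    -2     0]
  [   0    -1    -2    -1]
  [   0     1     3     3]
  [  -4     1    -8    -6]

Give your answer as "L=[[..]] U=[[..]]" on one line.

L=[[1,0,0,0],[0,1,0,0],[0,-1,1,0],[2,1,-2,1]] U=[[-2,1,-2,0],[0,-1,-2,-1],[0,0,1,2],[0,0,0,-1]]

  R1 -= 0·R0 → [0,-1,-2,-1]
  R2 -= 0·R0 → [0,1,3,3]
  R3 -= 2·R0 → [0,-1,-4,-6]
  R2 -= -1·R1 → [0,0,1,2]
  R3 -= 1·R1 → [0,0,-2,-5]
  R3 -= -2·R2 → [0,0,0,-1]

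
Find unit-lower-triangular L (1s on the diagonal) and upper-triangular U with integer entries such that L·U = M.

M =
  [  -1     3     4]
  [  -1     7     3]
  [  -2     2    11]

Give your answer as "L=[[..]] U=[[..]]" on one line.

  R1 -= 1·R0 → [0,4,-1]
  R2 -= 2·R0 → [0,-4,3]
  R2 -= -1·R1 → [0,0,2]

L=[[1,0,0],[1,1,0],[2,-1,1]] U=[[-1,3,4],[0,4,-1],[0,0,2]]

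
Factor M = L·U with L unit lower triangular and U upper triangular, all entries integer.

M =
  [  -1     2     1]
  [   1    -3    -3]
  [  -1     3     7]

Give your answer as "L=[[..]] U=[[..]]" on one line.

L=[[1,0,0],[-1,1,0],[1,-1,1]] U=[[-1,2,1],[0,-1,-2],[0,0,4]]

  r1 -= -1·r0 → [0,-1,-2]
  r2 -= 1·r0 → [0,1,6]
  r2 -= -1·r1 → [0,0,4]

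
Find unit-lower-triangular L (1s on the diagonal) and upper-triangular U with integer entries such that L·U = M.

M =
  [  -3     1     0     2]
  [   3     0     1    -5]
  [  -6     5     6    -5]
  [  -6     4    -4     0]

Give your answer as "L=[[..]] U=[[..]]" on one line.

  R1 -= -1·R0 → [0,1,1,-3]
  R2 -= 2·R0 → [0,3,6,-9]
  R3 -= 2·R0 → [0,2,-4,-4]
  R2 -= 3·R1 → [0,0,3,0]
  R3 -= 2·R1 → [0,0,-6,2]
  R3 -= -2·R2 → [0,0,0,2]

L=[[1,0,0,0],[-1,1,0,0],[2,3,1,0],[2,2,-2,1]] U=[[-3,1,0,2],[0,1,1,-3],[0,0,3,0],[0,0,0,2]]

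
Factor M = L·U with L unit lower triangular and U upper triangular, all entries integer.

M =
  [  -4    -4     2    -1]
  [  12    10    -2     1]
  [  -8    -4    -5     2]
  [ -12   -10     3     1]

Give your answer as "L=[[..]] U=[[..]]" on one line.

L=[[1,0,0,0],[-3,1,0,0],[2,-2,1,0],[3,-1,-1,1]] U=[[-4,-4,2,-1],[0,-2,4,-2],[0,0,-1,0],[0,0,0,2]]

  row1 -= -3·row0 → [0,-2,4,-2]
  row2 -= 2·row0 → [0,4,-9,4]
  row3 -= 3·row0 → [0,2,-3,4]
  row2 -= -2·row1 → [0,0,-1,0]
  row3 -= -1·row1 → [0,0,1,2]
  row3 -= -1·row2 → [0,0,0,2]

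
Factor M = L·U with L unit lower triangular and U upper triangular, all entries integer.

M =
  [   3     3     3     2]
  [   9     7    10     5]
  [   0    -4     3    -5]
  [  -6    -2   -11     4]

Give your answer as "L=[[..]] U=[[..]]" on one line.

L=[[1,0,0,0],[3,1,0,0],[0,2,1,0],[-2,-2,-3,1]] U=[[3,3,3,2],[0,-2,1,-1],[0,0,1,-3],[0,0,0,-3]]

  r1 -= 3·r0 → [0,-2,1,-1]
  r2 -= 0·r0 → [0,-4,3,-5]
  r3 -= -2·r0 → [0,4,-5,8]
  r2 -= 2·r1 → [0,0,1,-3]
  r3 -= -2·r1 → [0,0,-3,6]
  r3 -= -3·r2 → [0,0,0,-3]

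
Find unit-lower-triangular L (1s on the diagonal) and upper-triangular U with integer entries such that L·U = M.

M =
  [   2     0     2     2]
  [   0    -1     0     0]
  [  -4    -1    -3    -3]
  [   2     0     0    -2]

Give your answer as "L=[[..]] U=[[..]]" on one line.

  r1 -= 0·r0 → [0,-1,0,0]
  r2 -= -2·r0 → [0,-1,1,1]
  r3 -= 1·r0 → [0,0,-2,-4]
  r2 -= 1·r1 → [0,0,1,1]
  r3 -= 0·r1 → [0,0,-2,-4]
  r3 -= -2·r2 → [0,0,0,-2]

L=[[1,0,0,0],[0,1,0,0],[-2,1,1,0],[1,0,-2,1]] U=[[2,0,2,2],[0,-1,0,0],[0,0,1,1],[0,0,0,-2]]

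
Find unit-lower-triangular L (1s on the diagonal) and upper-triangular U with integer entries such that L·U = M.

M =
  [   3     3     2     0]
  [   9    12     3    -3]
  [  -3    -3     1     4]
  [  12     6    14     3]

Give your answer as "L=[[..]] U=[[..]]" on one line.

L=[[1,0,0,0],[3,1,0,0],[-1,0,1,0],[4,-2,0,1]] U=[[3,3,2,0],[0,3,-3,-3],[0,0,3,4],[0,0,0,-3]]

  R1 -= 3·R0 → [0,3,-3,-3]
  R2 -= -1·R0 → [0,0,3,4]
  R3 -= 4·R0 → [0,-6,6,3]
  R2 -= 0·R1 → [0,0,3,4]
  R3 -= -2·R1 → [0,0,0,-3]
  R3 -= 0·R2 → [0,0,0,-3]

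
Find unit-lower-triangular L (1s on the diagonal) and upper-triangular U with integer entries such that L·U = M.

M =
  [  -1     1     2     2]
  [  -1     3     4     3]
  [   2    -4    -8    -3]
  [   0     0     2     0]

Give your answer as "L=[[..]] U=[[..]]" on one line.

L=[[1,0,0,0],[1,1,0,0],[-2,-1,1,0],[0,0,-1,1]] U=[[-1,1,2,2],[0,2,2,1],[0,0,-2,2],[0,0,0,2]]

  r1 -= 1·r0 → [0,2,2,1]
  r2 -= -2·r0 → [0,-2,-4,1]
  r3 -= 0·r0 → [0,0,2,0]
  r2 -= -1·r1 → [0,0,-2,2]
  r3 -= 0·r1 → [0,0,2,0]
  r3 -= -1·r2 → [0,0,0,2]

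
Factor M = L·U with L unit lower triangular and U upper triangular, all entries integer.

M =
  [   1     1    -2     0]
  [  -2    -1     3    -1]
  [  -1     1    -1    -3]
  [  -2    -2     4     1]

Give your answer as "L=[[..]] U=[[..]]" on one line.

  R1 -= -2·R0 → [0,1,-1,-1]
  R2 -= -1·R0 → [0,2,-3,-3]
  R3 -= -2·R0 → [0,0,0,1]
  R2 -= 2·R1 → [0,0,-1,-1]
  R3 -= 0·R1 → [0,0,0,1]
  R3 -= 0·R2 → [0,0,0,1]

L=[[1,0,0,0],[-2,1,0,0],[-1,2,1,0],[-2,0,0,1]] U=[[1,1,-2,0],[0,1,-1,-1],[0,0,-1,-1],[0,0,0,1]]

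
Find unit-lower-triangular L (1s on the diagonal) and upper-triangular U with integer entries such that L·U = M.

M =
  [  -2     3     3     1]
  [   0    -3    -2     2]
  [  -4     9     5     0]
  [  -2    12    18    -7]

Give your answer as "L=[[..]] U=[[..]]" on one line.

L=[[1,0,0,0],[0,1,0,0],[2,-1,1,0],[1,-3,-3,1]] U=[[-2,3,3,1],[0,-3,-2,2],[0,0,-3,0],[0,0,0,-2]]

  row1 -= 0·row0 → [0,-3,-2,2]
  row2 -= 2·row0 → [0,3,-1,-2]
  row3 -= 1·row0 → [0,9,15,-8]
  row2 -= -1·row1 → [0,0,-3,0]
  row3 -= -3·row1 → [0,0,9,-2]
  row3 -= -3·row2 → [0,0,0,-2]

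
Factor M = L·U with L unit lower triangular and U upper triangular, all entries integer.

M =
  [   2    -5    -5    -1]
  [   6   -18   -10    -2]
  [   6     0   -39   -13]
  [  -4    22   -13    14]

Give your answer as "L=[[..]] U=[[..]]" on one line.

  r1 -= 3·r0 → [0,-3,5,1]
  r2 -= 3·r0 → [0,15,-24,-10]
  r3 -= -2·r0 → [0,12,-23,12]
  r2 -= -5·r1 → [0,0,1,-5]
  r3 -= -4·r1 → [0,0,-3,16]
  r3 -= -3·r2 → [0,0,0,1]

L=[[1,0,0,0],[3,1,0,0],[3,-5,1,0],[-2,-4,-3,1]] U=[[2,-5,-5,-1],[0,-3,5,1],[0,0,1,-5],[0,0,0,1]]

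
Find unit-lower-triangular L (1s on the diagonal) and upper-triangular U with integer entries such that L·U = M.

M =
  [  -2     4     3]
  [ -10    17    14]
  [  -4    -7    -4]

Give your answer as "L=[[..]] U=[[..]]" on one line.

  R1 -= 5·R0 → [0,-3,-1]
  R2 -= 2·R0 → [0,-15,-10]
  R2 -= 5·R1 → [0,0,-5]

L=[[1,0,0],[5,1,0],[2,5,1]] U=[[-2,4,3],[0,-3,-1],[0,0,-5]]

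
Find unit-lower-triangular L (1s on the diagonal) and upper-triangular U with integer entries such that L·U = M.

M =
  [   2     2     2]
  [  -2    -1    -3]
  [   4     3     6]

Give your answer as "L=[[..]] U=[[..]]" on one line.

L=[[1,0,0],[-1,1,0],[2,-1,1]] U=[[2,2,2],[0,1,-1],[0,0,1]]

  R1 -= -1·R0 → [0,1,-1]
  R2 -= 2·R0 → [0,-1,2]
  R2 -= -1·R1 → [0,0,1]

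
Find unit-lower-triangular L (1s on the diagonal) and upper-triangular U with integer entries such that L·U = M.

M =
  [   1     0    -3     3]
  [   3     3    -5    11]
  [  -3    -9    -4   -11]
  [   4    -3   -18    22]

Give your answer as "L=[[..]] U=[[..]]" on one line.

L=[[1,0,0,0],[3,1,0,0],[-3,-3,1,0],[4,-1,2,1]] U=[[1,0,-3,3],[0,3,4,2],[0,0,-1,4],[0,0,0,4]]

  row1 -= 3·row0 → [0,3,4,2]
  row2 -= -3·row0 → [0,-9,-13,-2]
  row3 -= 4·row0 → [0,-3,-6,10]
  row2 -= -3·row1 → [0,0,-1,4]
  row3 -= -1·row1 → [0,0,-2,12]
  row3 -= 2·row2 → [0,0,0,4]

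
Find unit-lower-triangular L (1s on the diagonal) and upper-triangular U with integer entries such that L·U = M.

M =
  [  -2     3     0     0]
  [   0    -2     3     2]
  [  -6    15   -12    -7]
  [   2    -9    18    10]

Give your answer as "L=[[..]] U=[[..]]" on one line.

L=[[1,0,0,0],[0,1,0,0],[3,-3,1,0],[-1,3,-3,1]] U=[[-2,3,0,0],[0,-2,3,2],[0,0,-3,-1],[0,0,0,1]]

  row1 -= 0·row0 → [0,-2,3,2]
  row2 -= 3·row0 → [0,6,-12,-7]
  row3 -= -1·row0 → [0,-6,18,10]
  row2 -= -3·row1 → [0,0,-3,-1]
  row3 -= 3·row1 → [0,0,9,4]
  row3 -= -3·row2 → [0,0,0,1]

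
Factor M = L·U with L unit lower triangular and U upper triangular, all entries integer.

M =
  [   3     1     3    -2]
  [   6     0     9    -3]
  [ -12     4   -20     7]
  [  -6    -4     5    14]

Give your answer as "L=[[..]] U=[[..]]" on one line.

  r1 -= 2·r0 → [0,-2,3,1]
  r2 -= -4·r0 → [0,8,-8,-1]
  r3 -= -2·r0 → [0,-2,11,10]
  r2 -= -4·r1 → [0,0,4,3]
  r3 -= 1·r1 → [0,0,8,9]
  r3 -= 2·r2 → [0,0,0,3]

L=[[1,0,0,0],[2,1,0,0],[-4,-4,1,0],[-2,1,2,1]] U=[[3,1,3,-2],[0,-2,3,1],[0,0,4,3],[0,0,0,3]]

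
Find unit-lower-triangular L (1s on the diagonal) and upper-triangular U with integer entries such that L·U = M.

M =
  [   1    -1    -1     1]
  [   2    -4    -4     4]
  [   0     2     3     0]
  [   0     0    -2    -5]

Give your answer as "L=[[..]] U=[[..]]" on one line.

L=[[1,0,0,0],[2,1,0,0],[0,-1,1,0],[0,0,-2,1]] U=[[1,-1,-1,1],[0,-2,-2,2],[0,0,1,2],[0,0,0,-1]]

  R1 -= 2·R0 → [0,-2,-2,2]
  R2 -= 0·R0 → [0,2,3,0]
  R3 -= 0·R0 → [0,0,-2,-5]
  R2 -= -1·R1 → [0,0,1,2]
  R3 -= 0·R1 → [0,0,-2,-5]
  R3 -= -2·R2 → [0,0,0,-1]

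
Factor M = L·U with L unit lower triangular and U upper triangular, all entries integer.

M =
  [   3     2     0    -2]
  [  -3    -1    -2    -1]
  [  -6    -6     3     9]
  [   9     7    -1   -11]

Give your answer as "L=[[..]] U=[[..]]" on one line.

  R1 -= -1·R0 → [0,1,-2,-3]
  R2 -= -2·R0 → [0,-2,3,5]
  R3 -= 3·R0 → [0,1,-1,-5]
  R2 -= -2·R1 → [0,0,-1,-1]
  R3 -= 1·R1 → [0,0,1,-2]
  R3 -= -1·R2 → [0,0,0,-3]

L=[[1,0,0,0],[-1,1,0,0],[-2,-2,1,0],[3,1,-1,1]] U=[[3,2,0,-2],[0,1,-2,-3],[0,0,-1,-1],[0,0,0,-3]]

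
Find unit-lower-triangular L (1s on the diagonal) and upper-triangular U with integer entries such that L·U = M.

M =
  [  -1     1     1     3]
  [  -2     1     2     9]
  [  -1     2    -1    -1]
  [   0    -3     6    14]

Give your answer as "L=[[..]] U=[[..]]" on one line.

L=[[1,0,0,0],[2,1,0,0],[1,-1,1,0],[0,3,-3,1]] U=[[-1,1,1,3],[0,-1,0,3],[0,0,-2,-1],[0,0,0,2]]

  row1 -= 2·row0 → [0,-1,0,3]
  row2 -= 1·row0 → [0,1,-2,-4]
  row3 -= 0·row0 → [0,-3,6,14]
  row2 -= -1·row1 → [0,0,-2,-1]
  row3 -= 3·row1 → [0,0,6,5]
  row3 -= -3·row2 → [0,0,0,2]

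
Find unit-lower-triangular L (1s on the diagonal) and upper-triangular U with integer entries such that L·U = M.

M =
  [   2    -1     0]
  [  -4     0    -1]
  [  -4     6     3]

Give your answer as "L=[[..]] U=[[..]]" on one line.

L=[[1,0,0],[-2,1,0],[-2,-2,1]] U=[[2,-1,0],[0,-2,-1],[0,0,1]]

  R1 -= -2·R0 → [0,-2,-1]
  R2 -= -2·R0 → [0,4,3]
  R2 -= -2·R1 → [0,0,1]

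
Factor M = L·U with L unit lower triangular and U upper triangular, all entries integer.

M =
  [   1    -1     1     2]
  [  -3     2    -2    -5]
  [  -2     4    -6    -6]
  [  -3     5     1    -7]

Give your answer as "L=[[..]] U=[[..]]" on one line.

  r1 -= -3·r0 → [0,-1,1,1]
  r2 -= -2·r0 → [0,2,-4,-2]
  r3 -= -3·r0 → [0,2,4,-1]
  r2 -= -2·r1 → [0,0,-2,0]
  r3 -= -2·r1 → [0,0,6,1]
  r3 -= -3·r2 → [0,0,0,1]

L=[[1,0,0,0],[-3,1,0,0],[-2,-2,1,0],[-3,-2,-3,1]] U=[[1,-1,1,2],[0,-1,1,1],[0,0,-2,0],[0,0,0,1]]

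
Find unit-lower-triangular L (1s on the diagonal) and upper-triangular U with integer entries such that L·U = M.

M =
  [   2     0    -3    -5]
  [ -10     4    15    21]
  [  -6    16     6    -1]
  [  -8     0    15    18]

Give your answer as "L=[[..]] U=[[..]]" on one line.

  R1 -= -5·R0 → [0,4,0,-4]
  R2 -= -3·R0 → [0,16,-3,-16]
  R3 -= -4·R0 → [0,0,3,-2]
  R2 -= 4·R1 → [0,0,-3,0]
  R3 -= 0·R1 → [0,0,3,-2]
  R3 -= -1·R2 → [0,0,0,-2]

L=[[1,0,0,0],[-5,1,0,0],[-3,4,1,0],[-4,0,-1,1]] U=[[2,0,-3,-5],[0,4,0,-4],[0,0,-3,0],[0,0,0,-2]]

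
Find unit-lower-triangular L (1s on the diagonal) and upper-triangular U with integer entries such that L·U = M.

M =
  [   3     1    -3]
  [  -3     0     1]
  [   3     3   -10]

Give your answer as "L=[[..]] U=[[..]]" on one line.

L=[[1,0,0],[-1,1,0],[1,2,1]] U=[[3,1,-3],[0,1,-2],[0,0,-3]]

  r1 -= -1·r0 → [0,1,-2]
  r2 -= 1·r0 → [0,2,-7]
  r2 -= 2·r1 → [0,0,-3]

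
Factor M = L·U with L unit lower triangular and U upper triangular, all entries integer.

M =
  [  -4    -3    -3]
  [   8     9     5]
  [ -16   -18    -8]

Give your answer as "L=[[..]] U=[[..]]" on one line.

  R1 -= -2·R0 → [0,3,-1]
  R2 -= 4·R0 → [0,-6,4]
  R2 -= -2·R1 → [0,0,2]

L=[[1,0,0],[-2,1,0],[4,-2,1]] U=[[-4,-3,-3],[0,3,-1],[0,0,2]]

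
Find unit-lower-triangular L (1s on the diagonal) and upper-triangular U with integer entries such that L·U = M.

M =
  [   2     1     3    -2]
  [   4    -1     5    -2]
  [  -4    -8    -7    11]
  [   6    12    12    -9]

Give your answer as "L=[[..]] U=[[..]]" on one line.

  r1 -= 2·r0 → [0,-3,-1,2]
  r2 -= -2·r0 → [0,-6,-1,7]
  r3 -= 3·r0 → [0,9,3,-3]
  r2 -= 2·r1 → [0,0,1,3]
  r3 -= -3·r1 → [0,0,0,3]
  r3 -= 0·r2 → [0,0,0,3]

L=[[1,0,0,0],[2,1,0,0],[-2,2,1,0],[3,-3,0,1]] U=[[2,1,3,-2],[0,-3,-1,2],[0,0,1,3],[0,0,0,3]]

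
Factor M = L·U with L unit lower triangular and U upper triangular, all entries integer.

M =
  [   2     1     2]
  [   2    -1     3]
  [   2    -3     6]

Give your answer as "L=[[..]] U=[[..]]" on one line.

  R1 -= 1·R0 → [0,-2,1]
  R2 -= 1·R0 → [0,-4,4]
  R2 -= 2·R1 → [0,0,2]

L=[[1,0,0],[1,1,0],[1,2,1]] U=[[2,1,2],[0,-2,1],[0,0,2]]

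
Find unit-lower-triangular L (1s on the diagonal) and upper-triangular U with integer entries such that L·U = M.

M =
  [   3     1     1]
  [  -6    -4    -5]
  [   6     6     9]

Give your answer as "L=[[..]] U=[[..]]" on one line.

  R1 -= -2·R0 → [0,-2,-3]
  R2 -= 2·R0 → [0,4,7]
  R2 -= -2·R1 → [0,0,1]

L=[[1,0,0],[-2,1,0],[2,-2,1]] U=[[3,1,1],[0,-2,-3],[0,0,1]]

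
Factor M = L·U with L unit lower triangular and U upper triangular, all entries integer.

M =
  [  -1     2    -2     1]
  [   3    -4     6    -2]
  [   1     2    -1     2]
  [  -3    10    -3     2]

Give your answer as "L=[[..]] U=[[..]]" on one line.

  R1 -= -3·R0 → [0,2,0,1]
  R2 -= -1·R0 → [0,4,-3,3]
  R3 -= 3·R0 → [0,4,3,-1]
  R2 -= 2·R1 → [0,0,-3,1]
  R3 -= 2·R1 → [0,0,3,-3]
  R3 -= -1·R2 → [0,0,0,-2]

L=[[1,0,0,0],[-3,1,0,0],[-1,2,1,0],[3,2,-1,1]] U=[[-1,2,-2,1],[0,2,0,1],[0,0,-3,1],[0,0,0,-2]]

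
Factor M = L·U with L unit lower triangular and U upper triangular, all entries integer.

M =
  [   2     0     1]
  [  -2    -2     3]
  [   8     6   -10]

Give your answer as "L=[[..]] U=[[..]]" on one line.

  R1 -= -1·R0 → [0,-2,4]
  R2 -= 4·R0 → [0,6,-14]
  R2 -= -3·R1 → [0,0,-2]

L=[[1,0,0],[-1,1,0],[4,-3,1]] U=[[2,0,1],[0,-2,4],[0,0,-2]]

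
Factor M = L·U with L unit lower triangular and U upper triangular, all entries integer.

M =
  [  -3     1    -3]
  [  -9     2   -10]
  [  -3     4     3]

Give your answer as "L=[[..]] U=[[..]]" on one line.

L=[[1,0,0],[3,1,0],[1,-3,1]] U=[[-3,1,-3],[0,-1,-1],[0,0,3]]

  r1 -= 3·r0 → [0,-1,-1]
  r2 -= 1·r0 → [0,3,6]
  r2 -= -3·r1 → [0,0,3]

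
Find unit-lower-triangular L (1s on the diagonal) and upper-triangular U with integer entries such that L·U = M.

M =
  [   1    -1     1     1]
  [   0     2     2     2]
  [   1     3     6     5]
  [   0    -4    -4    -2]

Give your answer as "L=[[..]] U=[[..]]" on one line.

  r1 -= 0·r0 → [0,2,2,2]
  r2 -= 1·r0 → [0,4,5,4]
  r3 -= 0·r0 → [0,-4,-4,-2]
  r2 -= 2·r1 → [0,0,1,0]
  r3 -= -2·r1 → [0,0,0,2]
  r3 -= 0·r2 → [0,0,0,2]

L=[[1,0,0,0],[0,1,0,0],[1,2,1,0],[0,-2,0,1]] U=[[1,-1,1,1],[0,2,2,2],[0,0,1,0],[0,0,0,2]]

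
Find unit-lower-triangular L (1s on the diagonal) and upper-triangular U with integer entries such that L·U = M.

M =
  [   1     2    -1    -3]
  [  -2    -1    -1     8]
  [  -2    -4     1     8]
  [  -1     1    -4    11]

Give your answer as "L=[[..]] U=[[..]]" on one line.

  r1 -= -2·r0 → [0,3,-3,2]
  r2 -= -2·r0 → [0,0,-1,2]
  r3 -= -1·r0 → [0,3,-5,8]
  r2 -= 0·r1 → [0,0,-1,2]
  r3 -= 1·r1 → [0,0,-2,6]
  r3 -= 2·r2 → [0,0,0,2]

L=[[1,0,0,0],[-2,1,0,0],[-2,0,1,0],[-1,1,2,1]] U=[[1,2,-1,-3],[0,3,-3,2],[0,0,-1,2],[0,0,0,2]]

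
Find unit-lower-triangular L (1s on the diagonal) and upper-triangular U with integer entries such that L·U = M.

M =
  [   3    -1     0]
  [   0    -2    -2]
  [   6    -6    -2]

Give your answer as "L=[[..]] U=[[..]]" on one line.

  row1 -= 0·row0 → [0,-2,-2]
  row2 -= 2·row0 → [0,-4,-2]
  row2 -= 2·row1 → [0,0,2]

L=[[1,0,0],[0,1,0],[2,2,1]] U=[[3,-1,0],[0,-2,-2],[0,0,2]]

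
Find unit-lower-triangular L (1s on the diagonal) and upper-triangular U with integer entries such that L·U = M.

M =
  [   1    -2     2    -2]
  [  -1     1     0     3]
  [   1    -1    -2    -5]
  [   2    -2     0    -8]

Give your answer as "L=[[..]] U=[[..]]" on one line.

  r1 -= -1·r0 → [0,-1,2,1]
  r2 -= 1·r0 → [0,1,-4,-3]
  r3 -= 2·r0 → [0,2,-4,-4]
  r2 -= -1·r1 → [0,0,-2,-2]
  r3 -= -2·r1 → [0,0,0,-2]
  r3 -= 0·r2 → [0,0,0,-2]

L=[[1,0,0,0],[-1,1,0,0],[1,-1,1,0],[2,-2,0,1]] U=[[1,-2,2,-2],[0,-1,2,1],[0,0,-2,-2],[0,0,0,-2]]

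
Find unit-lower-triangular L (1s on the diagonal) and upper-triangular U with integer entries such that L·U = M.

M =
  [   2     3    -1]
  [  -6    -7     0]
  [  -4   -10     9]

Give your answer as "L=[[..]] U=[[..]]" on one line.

L=[[1,0,0],[-3,1,0],[-2,-2,1]] U=[[2,3,-1],[0,2,-3],[0,0,1]]

  R1 -= -3·R0 → [0,2,-3]
  R2 -= -2·R0 → [0,-4,7]
  R2 -= -2·R1 → [0,0,1]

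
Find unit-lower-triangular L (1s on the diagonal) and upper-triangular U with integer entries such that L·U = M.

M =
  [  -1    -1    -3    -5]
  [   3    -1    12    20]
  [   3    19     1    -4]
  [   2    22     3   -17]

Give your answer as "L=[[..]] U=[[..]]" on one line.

  R1 -= -3·R0 → [0,-4,3,5]
  R2 -= -3·R0 → [0,16,-8,-19]
  R3 -= -2·R0 → [0,20,-3,-27]
  R2 -= -4·R1 → [0,0,4,1]
  R3 -= -5·R1 → [0,0,12,-2]
  R3 -= 3·R2 → [0,0,0,-5]

L=[[1,0,0,0],[-3,1,0,0],[-3,-4,1,0],[-2,-5,3,1]] U=[[-1,-1,-3,-5],[0,-4,3,5],[0,0,4,1],[0,0,0,-5]]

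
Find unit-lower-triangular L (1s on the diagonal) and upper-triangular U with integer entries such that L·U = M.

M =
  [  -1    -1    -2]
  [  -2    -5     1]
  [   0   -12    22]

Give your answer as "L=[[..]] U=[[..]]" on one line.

L=[[1,0,0],[2,1,0],[0,4,1]] U=[[-1,-1,-2],[0,-3,5],[0,0,2]]

  row1 -= 2·row0 → [0,-3,5]
  row2 -= 0·row0 → [0,-12,22]
  row2 -= 4·row1 → [0,0,2]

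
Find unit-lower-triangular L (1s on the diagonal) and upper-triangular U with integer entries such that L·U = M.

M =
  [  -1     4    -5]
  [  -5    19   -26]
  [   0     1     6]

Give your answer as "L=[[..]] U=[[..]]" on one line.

  r1 -= 5·r0 → [0,-1,-1]
  r2 -= 0·r0 → [0,1,6]
  r2 -= -1·r1 → [0,0,5]

L=[[1,0,0],[5,1,0],[0,-1,1]] U=[[-1,4,-5],[0,-1,-1],[0,0,5]]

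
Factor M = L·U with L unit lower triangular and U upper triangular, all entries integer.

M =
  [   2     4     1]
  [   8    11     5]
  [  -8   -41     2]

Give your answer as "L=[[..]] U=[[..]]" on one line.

  R1 -= 4·R0 → [0,-5,1]
  R2 -= -4·R0 → [0,-25,6]
  R2 -= 5·R1 → [0,0,1]

L=[[1,0,0],[4,1,0],[-4,5,1]] U=[[2,4,1],[0,-5,1],[0,0,1]]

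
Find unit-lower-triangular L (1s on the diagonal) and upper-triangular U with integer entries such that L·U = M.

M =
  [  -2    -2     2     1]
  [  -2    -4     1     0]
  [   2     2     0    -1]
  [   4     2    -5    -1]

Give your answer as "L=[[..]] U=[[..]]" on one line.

  row1 -= 1·row0 → [0,-2,-1,-1]
  row2 -= -1·row0 → [0,0,2,0]
  row3 -= -2·row0 → [0,-2,-1,1]
  row2 -= 0·row1 → [0,0,2,0]
  row3 -= 1·row1 → [0,0,0,2]
  row3 -= 0·row2 → [0,0,0,2]

L=[[1,0,0,0],[1,1,0,0],[-1,0,1,0],[-2,1,0,1]] U=[[-2,-2,2,1],[0,-2,-1,-1],[0,0,2,0],[0,0,0,2]]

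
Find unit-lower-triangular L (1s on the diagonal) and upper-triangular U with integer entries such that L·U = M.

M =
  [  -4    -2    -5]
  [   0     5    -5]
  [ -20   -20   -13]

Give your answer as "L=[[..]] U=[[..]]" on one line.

  row1 -= 0·row0 → [0,5,-5]
  row2 -= 5·row0 → [0,-10,12]
  row2 -= -2·row1 → [0,0,2]

L=[[1,0,0],[0,1,0],[5,-2,1]] U=[[-4,-2,-5],[0,5,-5],[0,0,2]]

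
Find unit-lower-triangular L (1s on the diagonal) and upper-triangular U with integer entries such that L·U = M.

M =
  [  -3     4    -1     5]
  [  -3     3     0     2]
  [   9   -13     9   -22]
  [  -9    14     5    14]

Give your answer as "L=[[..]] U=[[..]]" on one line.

L=[[1,0,0,0],[1,1,0,0],[-3,1,1,0],[3,-2,2,1]] U=[[-3,4,-1,5],[0,-1,1,-3],[0,0,5,-4],[0,0,0,1]]

  r1 -= 1·r0 → [0,-1,1,-3]
  r2 -= -3·r0 → [0,-1,6,-7]
  r3 -= 3·r0 → [0,2,8,-1]
  r2 -= 1·r1 → [0,0,5,-4]
  r3 -= -2·r1 → [0,0,10,-7]
  r3 -= 2·r2 → [0,0,0,1]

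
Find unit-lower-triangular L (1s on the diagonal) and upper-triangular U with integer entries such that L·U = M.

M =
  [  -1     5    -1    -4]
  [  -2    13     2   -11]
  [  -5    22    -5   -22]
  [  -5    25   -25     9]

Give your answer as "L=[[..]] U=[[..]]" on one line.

L=[[1,0,0,0],[2,1,0,0],[5,-1,1,0],[5,0,-5,1]] U=[[-1,5,-1,-4],[0,3,4,-3],[0,0,4,-5],[0,0,0,4]]

  r1 -= 2·r0 → [0,3,4,-3]
  r2 -= 5·r0 → [0,-3,0,-2]
  r3 -= 5·r0 → [0,0,-20,29]
  r2 -= -1·r1 → [0,0,4,-5]
  r3 -= 0·r1 → [0,0,-20,29]
  r3 -= -5·r2 → [0,0,0,4]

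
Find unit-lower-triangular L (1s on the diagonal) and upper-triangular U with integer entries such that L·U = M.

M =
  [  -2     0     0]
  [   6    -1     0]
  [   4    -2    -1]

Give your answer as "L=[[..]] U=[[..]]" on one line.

  row1 -= -3·row0 → [0,-1,0]
  row2 -= -2·row0 → [0,-2,-1]
  row2 -= 2·row1 → [0,0,-1]

L=[[1,0,0],[-3,1,0],[-2,2,1]] U=[[-2,0,0],[0,-1,0],[0,0,-1]]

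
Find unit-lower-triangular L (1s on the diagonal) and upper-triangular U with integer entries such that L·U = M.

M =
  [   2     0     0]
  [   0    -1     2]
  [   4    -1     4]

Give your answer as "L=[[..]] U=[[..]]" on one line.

  r1 -= 0·r0 → [0,-1,2]
  r2 -= 2·r0 → [0,-1,4]
  r2 -= 1·r1 → [0,0,2]

L=[[1,0,0],[0,1,0],[2,1,1]] U=[[2,0,0],[0,-1,2],[0,0,2]]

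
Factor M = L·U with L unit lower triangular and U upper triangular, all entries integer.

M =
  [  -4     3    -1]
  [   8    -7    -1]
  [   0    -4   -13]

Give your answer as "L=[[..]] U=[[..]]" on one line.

L=[[1,0,0],[-2,1,0],[0,4,1]] U=[[-4,3,-1],[0,-1,-3],[0,0,-1]]

  R1 -= -2·R0 → [0,-1,-3]
  R2 -= 0·R0 → [0,-4,-13]
  R2 -= 4·R1 → [0,0,-1]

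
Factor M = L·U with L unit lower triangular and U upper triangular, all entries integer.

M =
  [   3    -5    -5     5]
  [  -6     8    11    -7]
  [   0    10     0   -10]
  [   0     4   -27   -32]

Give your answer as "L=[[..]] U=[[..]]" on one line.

  R1 -= -2·R0 → [0,-2,1,3]
  R2 -= 0·R0 → [0,10,0,-10]
  R3 -= 0·R0 → [0,4,-27,-32]
  R2 -= -5·R1 → [0,0,5,5]
  R3 -= -2·R1 → [0,0,-25,-26]
  R3 -= -5·R2 → [0,0,0,-1]

L=[[1,0,0,0],[-2,1,0,0],[0,-5,1,0],[0,-2,-5,1]] U=[[3,-5,-5,5],[0,-2,1,3],[0,0,5,5],[0,0,0,-1]]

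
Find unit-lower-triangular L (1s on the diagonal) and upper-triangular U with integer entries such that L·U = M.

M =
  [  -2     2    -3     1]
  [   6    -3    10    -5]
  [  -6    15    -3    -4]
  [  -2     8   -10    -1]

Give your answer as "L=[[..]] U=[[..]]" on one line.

L=[[1,0,0,0],[-3,1,0,0],[3,3,1,0],[1,2,-3,1]] U=[[-2,2,-3,1],[0,3,1,-2],[0,0,3,-1],[0,0,0,-1]]

  r1 -= -3·r0 → [0,3,1,-2]
  r2 -= 3·r0 → [0,9,6,-7]
  r3 -= 1·r0 → [0,6,-7,-2]
  r2 -= 3·r1 → [0,0,3,-1]
  r3 -= 2·r1 → [0,0,-9,2]
  r3 -= -3·r2 → [0,0,0,-1]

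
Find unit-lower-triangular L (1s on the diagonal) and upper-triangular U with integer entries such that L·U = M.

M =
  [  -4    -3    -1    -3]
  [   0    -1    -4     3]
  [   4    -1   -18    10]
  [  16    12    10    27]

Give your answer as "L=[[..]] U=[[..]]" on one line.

  r1 -= 0·r0 → [0,-1,-4,3]
  r2 -= -1·r0 → [0,-4,-19,7]
  r3 -= -4·r0 → [0,0,6,15]
  r2 -= 4·r1 → [0,0,-3,-5]
  r3 -= 0·r1 → [0,0,6,15]
  r3 -= -2·r2 → [0,0,0,5]

L=[[1,0,0,0],[0,1,0,0],[-1,4,1,0],[-4,0,-2,1]] U=[[-4,-3,-1,-3],[0,-1,-4,3],[0,0,-3,-5],[0,0,0,5]]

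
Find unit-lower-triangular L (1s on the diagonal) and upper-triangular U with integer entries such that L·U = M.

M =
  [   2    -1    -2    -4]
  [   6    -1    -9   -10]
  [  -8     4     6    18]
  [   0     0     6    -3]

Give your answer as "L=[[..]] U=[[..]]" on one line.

L=[[1,0,0,0],[3,1,0,0],[-4,0,1,0],[0,0,-3,1]] U=[[2,-1,-2,-4],[0,2,-3,2],[0,0,-2,2],[0,0,0,3]]

  r1 -= 3·r0 → [0,2,-3,2]
  r2 -= -4·r0 → [0,0,-2,2]
  r3 -= 0·r0 → [0,0,6,-3]
  r2 -= 0·r1 → [0,0,-2,2]
  r3 -= 0·r1 → [0,0,6,-3]
  r3 -= -3·r2 → [0,0,0,3]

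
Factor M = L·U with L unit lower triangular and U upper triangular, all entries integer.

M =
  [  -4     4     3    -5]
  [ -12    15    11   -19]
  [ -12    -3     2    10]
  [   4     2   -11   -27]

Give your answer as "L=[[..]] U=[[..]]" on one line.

  R1 -= 3·R0 → [0,3,2,-4]
  R2 -= 3·R0 → [0,-15,-7,25]
  R3 -= -1·R0 → [0,6,-8,-32]
  R2 -= -5·R1 → [0,0,3,5]
  R3 -= 2·R1 → [0,0,-12,-24]
  R3 -= -4·R2 → [0,0,0,-4]

L=[[1,0,0,0],[3,1,0,0],[3,-5,1,0],[-1,2,-4,1]] U=[[-4,4,3,-5],[0,3,2,-4],[0,0,3,5],[0,0,0,-4]]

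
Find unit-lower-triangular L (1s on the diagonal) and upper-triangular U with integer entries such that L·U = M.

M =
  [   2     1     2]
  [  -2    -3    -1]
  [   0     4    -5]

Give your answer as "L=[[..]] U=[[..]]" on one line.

  r1 -= -1·r0 → [0,-2,1]
  r2 -= 0·r0 → [0,4,-5]
  r2 -= -2·r1 → [0,0,-3]

L=[[1,0,0],[-1,1,0],[0,-2,1]] U=[[2,1,2],[0,-2,1],[0,0,-3]]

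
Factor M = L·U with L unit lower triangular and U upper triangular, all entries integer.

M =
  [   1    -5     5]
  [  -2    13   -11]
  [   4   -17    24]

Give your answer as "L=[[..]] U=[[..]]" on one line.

  R1 -= -2·R0 → [0,3,-1]
  R2 -= 4·R0 → [0,3,4]
  R2 -= 1·R1 → [0,0,5]

L=[[1,0,0],[-2,1,0],[4,1,1]] U=[[1,-5,5],[0,3,-1],[0,0,5]]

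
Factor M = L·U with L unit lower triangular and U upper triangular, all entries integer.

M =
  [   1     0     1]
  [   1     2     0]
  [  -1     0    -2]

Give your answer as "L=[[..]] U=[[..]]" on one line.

  r1 -= 1·r0 → [0,2,-1]
  r2 -= -1·r0 → [0,0,-1]
  r2 -= 0·r1 → [0,0,-1]

L=[[1,0,0],[1,1,0],[-1,0,1]] U=[[1,0,1],[0,2,-1],[0,0,-1]]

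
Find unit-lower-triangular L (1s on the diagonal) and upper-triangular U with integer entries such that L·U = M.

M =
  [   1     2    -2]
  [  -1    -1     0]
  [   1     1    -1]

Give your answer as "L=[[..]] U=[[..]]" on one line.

L=[[1,0,0],[-1,1,0],[1,-1,1]] U=[[1,2,-2],[0,1,-2],[0,0,-1]]

  row1 -= -1·row0 → [0,1,-2]
  row2 -= 1·row0 → [0,-1,1]
  row2 -= -1·row1 → [0,0,-1]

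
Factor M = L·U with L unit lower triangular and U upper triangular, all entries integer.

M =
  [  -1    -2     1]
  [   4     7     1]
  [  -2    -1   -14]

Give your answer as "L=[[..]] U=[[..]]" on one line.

L=[[1,0,0],[-4,1,0],[2,-3,1]] U=[[-1,-2,1],[0,-1,5],[0,0,-1]]

  row1 -= -4·row0 → [0,-1,5]
  row2 -= 2·row0 → [0,3,-16]
  row2 -= -3·row1 → [0,0,-1]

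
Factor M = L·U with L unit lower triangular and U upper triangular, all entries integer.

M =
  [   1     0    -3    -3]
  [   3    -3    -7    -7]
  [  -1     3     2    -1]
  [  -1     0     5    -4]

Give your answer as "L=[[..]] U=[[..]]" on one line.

  R1 -= 3·R0 → [0,-3,2,2]
  R2 -= -1·R0 → [0,3,-1,-4]
  R3 -= -1·R0 → [0,0,2,-7]
  R2 -= -1·R1 → [0,0,1,-2]
  R3 -= 0·R1 → [0,0,2,-7]
  R3 -= 2·R2 → [0,0,0,-3]

L=[[1,0,0,0],[3,1,0,0],[-1,-1,1,0],[-1,0,2,1]] U=[[1,0,-3,-3],[0,-3,2,2],[0,0,1,-2],[0,0,0,-3]]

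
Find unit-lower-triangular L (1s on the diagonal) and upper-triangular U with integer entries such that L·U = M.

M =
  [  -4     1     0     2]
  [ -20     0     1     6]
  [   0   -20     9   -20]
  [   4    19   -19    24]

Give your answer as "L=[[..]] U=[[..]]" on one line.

  R1 -= 5·R0 → [0,-5,1,-4]
  R2 -= 0·R0 → [0,-20,9,-20]
  R3 -= -1·R0 → [0,20,-19,26]
  R2 -= 4·R1 → [0,0,5,-4]
  R3 -= -4·R1 → [0,0,-15,10]
  R3 -= -3·R2 → [0,0,0,-2]

L=[[1,0,0,0],[5,1,0,0],[0,4,1,0],[-1,-4,-3,1]] U=[[-4,1,0,2],[0,-5,1,-4],[0,0,5,-4],[0,0,0,-2]]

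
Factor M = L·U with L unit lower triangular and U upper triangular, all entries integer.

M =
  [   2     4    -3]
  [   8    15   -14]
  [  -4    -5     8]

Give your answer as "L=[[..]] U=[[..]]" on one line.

  row1 -= 4·row0 → [0,-1,-2]
  row2 -= -2·row0 → [0,3,2]
  row2 -= -3·row1 → [0,0,-4]

L=[[1,0,0],[4,1,0],[-2,-3,1]] U=[[2,4,-3],[0,-1,-2],[0,0,-4]]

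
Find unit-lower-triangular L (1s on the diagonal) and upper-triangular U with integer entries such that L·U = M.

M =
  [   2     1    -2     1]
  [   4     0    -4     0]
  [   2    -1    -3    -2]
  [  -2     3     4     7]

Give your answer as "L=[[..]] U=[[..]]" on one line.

  row1 -= 2·row0 → [0,-2,0,-2]
  row2 -= 1·row0 → [0,-2,-1,-3]
  row3 -= -1·row0 → [0,4,2,8]
  row2 -= 1·row1 → [0,0,-1,-1]
  row3 -= -2·row1 → [0,0,2,4]
  row3 -= -2·row2 → [0,0,0,2]

L=[[1,0,0,0],[2,1,0,0],[1,1,1,0],[-1,-2,-2,1]] U=[[2,1,-2,1],[0,-2,0,-2],[0,0,-1,-1],[0,0,0,2]]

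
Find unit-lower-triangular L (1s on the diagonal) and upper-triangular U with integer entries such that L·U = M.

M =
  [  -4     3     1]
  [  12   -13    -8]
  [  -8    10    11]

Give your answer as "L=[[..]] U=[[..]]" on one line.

  r1 -= -3·r0 → [0,-4,-5]
  r2 -= 2·r0 → [0,4,9]
  r2 -= -1·r1 → [0,0,4]

L=[[1,0,0],[-3,1,0],[2,-1,1]] U=[[-4,3,1],[0,-4,-5],[0,0,4]]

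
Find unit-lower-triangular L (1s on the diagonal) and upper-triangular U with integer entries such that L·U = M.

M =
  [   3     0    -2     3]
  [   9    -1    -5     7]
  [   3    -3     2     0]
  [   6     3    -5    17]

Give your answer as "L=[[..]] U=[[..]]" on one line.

L=[[1,0,0,0],[3,1,0,0],[1,3,1,0],[2,-3,2,1]] U=[[3,0,-2,3],[0,-1,1,-2],[0,0,1,3],[0,0,0,-1]]

  row1 -= 3·row0 → [0,-1,1,-2]
  row2 -= 1·row0 → [0,-3,4,-3]
  row3 -= 2·row0 → [0,3,-1,11]
  row2 -= 3·row1 → [0,0,1,3]
  row3 -= -3·row1 → [0,0,2,5]
  row3 -= 2·row2 → [0,0,0,-1]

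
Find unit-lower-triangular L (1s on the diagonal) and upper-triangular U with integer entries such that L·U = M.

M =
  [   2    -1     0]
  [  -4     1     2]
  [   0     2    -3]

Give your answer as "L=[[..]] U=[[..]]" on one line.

  R1 -= -2·R0 → [0,-1,2]
  R2 -= 0·R0 → [0,2,-3]
  R2 -= -2·R1 → [0,0,1]

L=[[1,0,0],[-2,1,0],[0,-2,1]] U=[[2,-1,0],[0,-1,2],[0,0,1]]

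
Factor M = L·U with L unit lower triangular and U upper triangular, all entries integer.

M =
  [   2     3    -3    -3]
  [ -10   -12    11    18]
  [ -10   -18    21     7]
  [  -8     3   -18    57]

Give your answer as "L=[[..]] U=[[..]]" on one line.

L=[[1,0,0,0],[-5,1,0,0],[-5,-1,1,0],[-4,5,-5,1]] U=[[2,3,-3,-3],[0,3,-4,3],[0,0,2,-5],[0,0,0,5]]

  R1 -= -5·R0 → [0,3,-4,3]
  R2 -= -5·R0 → [0,-3,6,-8]
  R3 -= -4·R0 → [0,15,-30,45]
  R2 -= -1·R1 → [0,0,2,-5]
  R3 -= 5·R1 → [0,0,-10,30]
  R3 -= -5·R2 → [0,0,0,5]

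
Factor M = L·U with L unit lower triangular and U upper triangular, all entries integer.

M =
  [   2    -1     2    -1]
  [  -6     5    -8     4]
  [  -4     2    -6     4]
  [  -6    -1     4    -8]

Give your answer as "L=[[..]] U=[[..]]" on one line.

L=[[1,0,0,0],[-3,1,0,0],[-2,0,1,0],[-3,-2,-3,1]] U=[[2,-1,2,-1],[0,2,-2,1],[0,0,-2,2],[0,0,0,-3]]

  r1 -= -3·r0 → [0,2,-2,1]
  r2 -= -2·r0 → [0,0,-2,2]
  r3 -= -3·r0 → [0,-4,10,-11]
  r2 -= 0·r1 → [0,0,-2,2]
  r3 -= -2·r1 → [0,0,6,-9]
  r3 -= -3·r2 → [0,0,0,-3]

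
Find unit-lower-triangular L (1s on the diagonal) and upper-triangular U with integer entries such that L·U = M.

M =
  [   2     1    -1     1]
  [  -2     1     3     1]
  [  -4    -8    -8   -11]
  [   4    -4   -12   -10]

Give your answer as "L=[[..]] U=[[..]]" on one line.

L=[[1,0,0,0],[-1,1,0,0],[-2,-3,1,0],[2,-3,1,1]] U=[[2,1,-1,1],[0,2,2,2],[0,0,-4,-3],[0,0,0,-3]]

  R1 -= -1·R0 → [0,2,2,2]
  R2 -= -2·R0 → [0,-6,-10,-9]
  R3 -= 2·R0 → [0,-6,-10,-12]
  R2 -= -3·R1 → [0,0,-4,-3]
  R3 -= -3·R1 → [0,0,-4,-6]
  R3 -= 1·R2 → [0,0,0,-3]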